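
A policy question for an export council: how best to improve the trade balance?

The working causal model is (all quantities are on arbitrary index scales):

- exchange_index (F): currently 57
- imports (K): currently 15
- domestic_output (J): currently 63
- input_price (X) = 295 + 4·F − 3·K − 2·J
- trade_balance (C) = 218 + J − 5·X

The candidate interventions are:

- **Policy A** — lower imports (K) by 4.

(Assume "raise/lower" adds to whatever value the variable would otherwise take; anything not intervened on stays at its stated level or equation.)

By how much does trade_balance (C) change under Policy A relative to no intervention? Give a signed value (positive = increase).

-60

Baseline:
  F = 57
  K = 15
  J = 63
  X = 295 + 4·57 − 3·15 − 2·63 = 352
  C = 218 + 63 − 5·352 = -1479
Policy A (K − 4):
  F = 57
  K = 15 − 4 = 11
  J = 63
  X = 295 + 4·57 − 3·11 − 2·63 = 364
  C = 218 + 63 − 5·364 = -1539
Change in C: -1539 − (-1479) = -60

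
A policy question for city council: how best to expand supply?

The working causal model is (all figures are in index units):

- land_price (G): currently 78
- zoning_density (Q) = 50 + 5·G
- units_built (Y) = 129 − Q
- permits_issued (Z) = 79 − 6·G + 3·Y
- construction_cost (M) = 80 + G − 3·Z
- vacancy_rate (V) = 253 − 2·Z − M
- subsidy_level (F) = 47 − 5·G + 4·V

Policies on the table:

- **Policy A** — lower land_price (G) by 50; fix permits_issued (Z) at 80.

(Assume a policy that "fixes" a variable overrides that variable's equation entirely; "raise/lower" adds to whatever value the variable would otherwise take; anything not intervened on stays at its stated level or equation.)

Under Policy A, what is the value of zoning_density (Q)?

Policy A (G − 50, Z := 80):
  G = 78 − 50 = 28
  Q = 50 + 5·28 = 190

190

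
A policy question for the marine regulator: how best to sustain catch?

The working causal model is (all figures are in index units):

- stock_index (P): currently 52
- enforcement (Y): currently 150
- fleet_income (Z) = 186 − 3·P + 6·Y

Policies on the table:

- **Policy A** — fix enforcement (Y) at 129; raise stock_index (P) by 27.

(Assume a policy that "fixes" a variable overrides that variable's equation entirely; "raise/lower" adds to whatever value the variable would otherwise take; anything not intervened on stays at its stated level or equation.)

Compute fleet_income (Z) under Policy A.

723

Policy A (Y := 129, P + 27):
  P = 52 + 27 = 79
  Y = 129
  Z = 186 − 3·79 + 6·129 = 723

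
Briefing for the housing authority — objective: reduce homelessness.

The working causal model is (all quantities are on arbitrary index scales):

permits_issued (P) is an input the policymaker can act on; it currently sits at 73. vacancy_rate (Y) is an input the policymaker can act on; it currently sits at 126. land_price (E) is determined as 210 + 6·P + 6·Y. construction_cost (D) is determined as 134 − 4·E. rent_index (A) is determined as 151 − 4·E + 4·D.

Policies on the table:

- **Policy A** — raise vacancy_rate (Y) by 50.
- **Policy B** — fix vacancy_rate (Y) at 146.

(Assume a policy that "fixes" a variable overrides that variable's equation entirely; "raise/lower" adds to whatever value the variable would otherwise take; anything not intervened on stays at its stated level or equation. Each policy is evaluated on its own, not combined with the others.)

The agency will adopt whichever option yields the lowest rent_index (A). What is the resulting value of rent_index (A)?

Policy A (Y + 50):
  P = 73
  Y = 126 + 50 = 176
  E = 210 + 6·73 + 6·176 = 1704
  D = 134 − 4·1704 = -6682
  A = 151 − 4·1704 + 4·(-6682) = -33393
Policy B (Y := 146):
  P = 73
  Y = 146
  E = 210 + 6·73 + 6·146 = 1524
  D = 134 − 4·1524 = -5962
  A = 151 − 4·1524 + 4·(-5962) = -29793
Comparing — Policy A: A=-33393, Policy B: A=-29793. Lowest is -33393 (Policy A).

-33393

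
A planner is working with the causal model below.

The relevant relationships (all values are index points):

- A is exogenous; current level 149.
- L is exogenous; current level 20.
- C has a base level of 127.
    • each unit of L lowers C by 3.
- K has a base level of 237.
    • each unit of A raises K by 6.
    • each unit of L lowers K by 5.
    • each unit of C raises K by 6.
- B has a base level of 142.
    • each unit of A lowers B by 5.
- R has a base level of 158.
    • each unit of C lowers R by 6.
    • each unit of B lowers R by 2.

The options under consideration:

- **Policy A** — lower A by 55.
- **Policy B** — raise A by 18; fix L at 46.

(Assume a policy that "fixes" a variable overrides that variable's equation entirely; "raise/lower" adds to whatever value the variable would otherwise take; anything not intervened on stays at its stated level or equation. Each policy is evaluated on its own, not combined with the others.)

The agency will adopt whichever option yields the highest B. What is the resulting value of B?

Policy A (A − 55):
  A = 149 − 55 = 94
  B = 142 − 5·94 = -328
Policy B (A + 18, L := 46):
  A = 149 + 18 = 167
  B = 142 − 5·167 = -693
Comparing — Policy A: B=-328, Policy B: B=-693. Highest is -328 (Policy A).

-328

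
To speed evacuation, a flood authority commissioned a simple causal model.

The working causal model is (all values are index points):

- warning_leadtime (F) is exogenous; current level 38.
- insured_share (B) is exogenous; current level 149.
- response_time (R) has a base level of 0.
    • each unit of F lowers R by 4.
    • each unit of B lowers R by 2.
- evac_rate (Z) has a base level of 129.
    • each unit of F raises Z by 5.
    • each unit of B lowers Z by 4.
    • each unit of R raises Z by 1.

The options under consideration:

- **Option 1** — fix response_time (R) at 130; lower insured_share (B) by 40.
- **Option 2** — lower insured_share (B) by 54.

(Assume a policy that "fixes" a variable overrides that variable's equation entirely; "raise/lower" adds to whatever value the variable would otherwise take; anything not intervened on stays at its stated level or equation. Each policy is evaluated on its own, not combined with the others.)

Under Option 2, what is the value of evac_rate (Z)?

Option 2 (B − 54):
  F = 38
  B = 149 − 54 = 95
  R = 0 − 4·38 − 2·95 = -342
  Z = 129 + 5·38 − 4·95 + (-342) = -403

-403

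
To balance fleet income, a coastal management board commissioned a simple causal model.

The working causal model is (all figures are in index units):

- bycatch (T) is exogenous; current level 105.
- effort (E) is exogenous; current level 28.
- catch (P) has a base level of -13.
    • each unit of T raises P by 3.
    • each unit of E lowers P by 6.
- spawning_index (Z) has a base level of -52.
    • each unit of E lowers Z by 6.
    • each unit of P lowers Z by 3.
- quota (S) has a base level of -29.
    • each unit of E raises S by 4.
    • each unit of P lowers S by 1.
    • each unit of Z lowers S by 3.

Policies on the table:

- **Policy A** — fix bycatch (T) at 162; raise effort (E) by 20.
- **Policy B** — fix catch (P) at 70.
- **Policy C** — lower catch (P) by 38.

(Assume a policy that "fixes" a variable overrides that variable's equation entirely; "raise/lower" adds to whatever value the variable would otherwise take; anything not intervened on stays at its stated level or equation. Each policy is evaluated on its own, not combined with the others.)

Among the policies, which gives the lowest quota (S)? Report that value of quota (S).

Policy A (T := 162, E + 20):
  T = 162
  E = 28 + 20 = 48
  P = -13 + 3·162 − 6·48 = 185
  Z = -52 − 6·48 − 3·185 = -895
  S = -29 + 4·48 − 185 − 3·(-895) = 2663
Policy B (P := 70):
  T = 105
  E = 28
  P = 70
  Z = -52 − 6·28 − 3·70 = -430
  S = -29 + 4·28 − 70 − 3·(-430) = 1303
Policy C (P − 38):
  T = 105
  E = 28
  P = -13 + 3·105 − 6·28 (−38 from intervention) = 96
  Z = -52 − 6·28 − 3·96 = -508
  S = -29 + 4·28 − 96 − 3·(-508) = 1511
Comparing — Policy A: S=2663, Policy B: S=1303, Policy C: S=1511. Lowest is 1303 (Policy B).

1303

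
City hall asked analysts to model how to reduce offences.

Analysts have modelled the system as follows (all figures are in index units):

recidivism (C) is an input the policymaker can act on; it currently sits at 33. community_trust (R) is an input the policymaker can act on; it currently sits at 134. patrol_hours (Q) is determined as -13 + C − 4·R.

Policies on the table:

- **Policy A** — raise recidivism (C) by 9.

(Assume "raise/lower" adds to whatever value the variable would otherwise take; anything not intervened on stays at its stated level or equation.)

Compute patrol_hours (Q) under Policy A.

Policy A (C + 9):
  C = 33 + 9 = 42
  R = 134
  Q = -13 + 42 − 4·134 = -507

-507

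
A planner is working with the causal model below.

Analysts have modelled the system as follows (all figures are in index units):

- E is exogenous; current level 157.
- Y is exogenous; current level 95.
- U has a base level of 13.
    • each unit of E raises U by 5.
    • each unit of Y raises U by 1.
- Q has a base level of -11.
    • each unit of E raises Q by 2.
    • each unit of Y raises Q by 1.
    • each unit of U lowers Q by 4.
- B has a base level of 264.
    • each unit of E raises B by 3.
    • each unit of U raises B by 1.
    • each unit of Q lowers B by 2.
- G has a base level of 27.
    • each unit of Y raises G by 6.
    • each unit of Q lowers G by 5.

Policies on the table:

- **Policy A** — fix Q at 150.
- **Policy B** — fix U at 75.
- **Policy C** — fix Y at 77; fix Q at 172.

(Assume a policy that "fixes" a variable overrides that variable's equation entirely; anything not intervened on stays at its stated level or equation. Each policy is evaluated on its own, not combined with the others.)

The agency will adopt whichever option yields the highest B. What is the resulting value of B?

1328

Policy A (Q := 150):
  E = 157
  Y = 95
  U = 13 + 5·157 + 95 = 893
  Q = 150
  B = 264 + 3·157 + 893 − 2·150 = 1328
Policy B (U := 75):
  E = 157
  Y = 95
  U = 75
  Q = -11 + 2·157 + 95 − 4·75 = 98
  B = 264 + 3·157 + 75 − 2·98 = 614
Policy C (Y := 77, Q := 172):
  E = 157
  Y = 77
  U = 13 + 5·157 + 77 = 875
  Q = 172
  B = 264 + 3·157 + 875 − 2·172 = 1266
Comparing — Policy A: B=1328, Policy B: B=614, Policy C: B=1266. Highest is 1328 (Policy A).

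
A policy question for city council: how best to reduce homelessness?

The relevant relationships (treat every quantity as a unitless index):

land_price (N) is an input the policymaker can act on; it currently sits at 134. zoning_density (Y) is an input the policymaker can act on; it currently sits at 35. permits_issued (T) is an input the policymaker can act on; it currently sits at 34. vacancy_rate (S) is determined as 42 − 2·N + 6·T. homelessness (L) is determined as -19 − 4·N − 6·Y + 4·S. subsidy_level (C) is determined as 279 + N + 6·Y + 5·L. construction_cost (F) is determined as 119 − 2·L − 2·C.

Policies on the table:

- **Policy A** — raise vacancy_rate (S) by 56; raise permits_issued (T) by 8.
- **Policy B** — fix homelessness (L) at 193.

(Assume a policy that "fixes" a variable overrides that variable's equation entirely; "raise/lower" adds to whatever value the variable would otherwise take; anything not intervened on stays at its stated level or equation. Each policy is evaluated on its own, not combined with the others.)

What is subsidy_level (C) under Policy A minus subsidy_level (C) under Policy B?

-3150

Policy A (S + 56, T + 8):
  N = 134
  Y = 35
  T = 34 + 8 = 42
  S = 42 − 2·134 + 6·42 (+56 from intervention) = 82
  L = -19 − 4·134 − 6·35 + 4·82 = -437
  C = 279 + 134 + 6·35 + 5·(-437) = -1562
Policy B (L := 193):
  N = 134
  Y = 35
  T = 34
  S = 42 − 2·134 + 6·34 = -22
  L = 193
  C = 279 + 134 + 6·35 + 5·193 = 1588
C: -1562 − 1588 = -3150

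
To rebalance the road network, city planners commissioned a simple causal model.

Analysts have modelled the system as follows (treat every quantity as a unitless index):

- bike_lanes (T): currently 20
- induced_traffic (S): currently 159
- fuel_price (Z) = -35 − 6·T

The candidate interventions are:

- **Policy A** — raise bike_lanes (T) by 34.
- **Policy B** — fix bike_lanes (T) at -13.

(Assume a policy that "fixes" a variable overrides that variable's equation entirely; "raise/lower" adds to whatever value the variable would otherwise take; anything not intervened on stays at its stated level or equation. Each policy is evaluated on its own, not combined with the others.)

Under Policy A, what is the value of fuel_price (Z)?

Policy A (T + 34):
  T = 20 + 34 = 54
  Z = -35 − 6·54 = -359

-359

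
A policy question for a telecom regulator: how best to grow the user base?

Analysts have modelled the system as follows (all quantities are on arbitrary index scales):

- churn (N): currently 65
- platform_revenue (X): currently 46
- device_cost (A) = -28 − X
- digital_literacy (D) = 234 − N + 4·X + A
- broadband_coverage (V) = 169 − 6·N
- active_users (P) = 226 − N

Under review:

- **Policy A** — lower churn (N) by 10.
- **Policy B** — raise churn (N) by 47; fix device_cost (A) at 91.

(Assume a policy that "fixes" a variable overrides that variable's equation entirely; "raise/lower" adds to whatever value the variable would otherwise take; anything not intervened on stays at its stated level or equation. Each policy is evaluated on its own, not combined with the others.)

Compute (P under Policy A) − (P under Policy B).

Policy A (N − 10):
  N = 65 − 10 = 55
  P = 226 − 55 = 171
Policy B (N + 47, A := 91):
  N = 65 + 47 = 112
  P = 226 − 112 = 114
P: 171 − 114 = 57

57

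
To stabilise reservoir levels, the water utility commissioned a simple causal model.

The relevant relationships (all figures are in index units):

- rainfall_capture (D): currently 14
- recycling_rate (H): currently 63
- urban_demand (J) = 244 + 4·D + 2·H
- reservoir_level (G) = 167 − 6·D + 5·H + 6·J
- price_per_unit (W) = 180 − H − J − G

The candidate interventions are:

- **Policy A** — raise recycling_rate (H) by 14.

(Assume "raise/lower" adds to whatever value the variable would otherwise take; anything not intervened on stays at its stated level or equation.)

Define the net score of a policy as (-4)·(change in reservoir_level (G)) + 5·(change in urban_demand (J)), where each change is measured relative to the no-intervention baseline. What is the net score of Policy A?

-812

Baseline:
  D = 14
  H = 63
  J = 244 + 4·14 + 2·63 = 426
  G = 167 − 6·14 + 5·63 + 6·426 = 2954
Policy A (H + 14):
  D = 14
  H = 63 + 14 = 77
  J = 244 + 4·14 + 2·77 = 454
  G = 167 − 6·14 + 5·77 + 6·454 = 3192
ΔG = 3192 − 2954 = 238; ΔJ = 454 − 426 = 28
Score = (-4)·238 + 5·28 = -812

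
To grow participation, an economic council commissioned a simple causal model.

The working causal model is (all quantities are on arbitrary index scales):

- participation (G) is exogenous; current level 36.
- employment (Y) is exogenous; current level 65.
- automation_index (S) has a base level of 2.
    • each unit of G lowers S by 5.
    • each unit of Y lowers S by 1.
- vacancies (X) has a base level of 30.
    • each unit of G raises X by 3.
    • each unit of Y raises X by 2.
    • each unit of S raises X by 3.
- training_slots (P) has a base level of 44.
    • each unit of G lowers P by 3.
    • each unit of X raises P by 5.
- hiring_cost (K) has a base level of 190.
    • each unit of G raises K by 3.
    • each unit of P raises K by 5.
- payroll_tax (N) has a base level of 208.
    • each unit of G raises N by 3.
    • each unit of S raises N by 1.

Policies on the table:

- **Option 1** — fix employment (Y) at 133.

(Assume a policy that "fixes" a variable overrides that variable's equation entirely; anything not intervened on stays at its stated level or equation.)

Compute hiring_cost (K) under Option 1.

-13247

Option 1 (Y := 133):
  G = 36
  Y = 133
  S = 2 − 5·36 − 133 = -311
  X = 30 + 3·36 + 2·133 + 3·(-311) = -529
  P = 44 − 3·36 + 5·(-529) = -2709
  K = 190 + 3·36 + 5·(-2709) = -13247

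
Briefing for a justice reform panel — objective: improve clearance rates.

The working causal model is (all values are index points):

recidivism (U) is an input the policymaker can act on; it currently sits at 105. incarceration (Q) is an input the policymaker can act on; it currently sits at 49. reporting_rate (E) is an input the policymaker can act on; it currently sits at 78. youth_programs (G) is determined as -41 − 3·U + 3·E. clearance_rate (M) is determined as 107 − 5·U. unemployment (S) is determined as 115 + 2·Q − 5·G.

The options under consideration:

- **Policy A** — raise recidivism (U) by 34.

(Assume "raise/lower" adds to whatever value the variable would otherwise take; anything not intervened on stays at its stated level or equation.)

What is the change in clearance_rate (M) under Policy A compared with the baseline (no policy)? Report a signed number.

Baseline:
  U = 105
  M = 107 − 5·105 = -418
Policy A (U + 34):
  U = 105 + 34 = 139
  M = 107 − 5·139 = -588
Change in M: -588 − (-418) = -170

-170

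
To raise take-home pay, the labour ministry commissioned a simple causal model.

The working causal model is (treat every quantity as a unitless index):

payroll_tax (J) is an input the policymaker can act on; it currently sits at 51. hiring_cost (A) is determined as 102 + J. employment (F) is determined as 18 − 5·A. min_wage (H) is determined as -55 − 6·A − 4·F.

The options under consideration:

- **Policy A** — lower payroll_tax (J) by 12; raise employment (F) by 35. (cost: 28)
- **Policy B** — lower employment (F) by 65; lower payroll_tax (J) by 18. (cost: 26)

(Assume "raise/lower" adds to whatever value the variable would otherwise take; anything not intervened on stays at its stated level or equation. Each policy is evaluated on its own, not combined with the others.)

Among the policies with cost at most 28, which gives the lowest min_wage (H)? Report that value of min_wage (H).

1707

Policy A (J − 12, F + 35):
  J = 51 − 12 = 39
  A = 102 + 39 = 141
  F = 18 − 5·141 (+35 from intervention) = -652
  H = -55 − 6·141 − 4·(-652) = 1707
Policy B (F − 65, J − 18):
  J = 51 − 18 = 33
  A = 102 + 33 = 135
  F = 18 − 5·135 (−65 from intervention) = -722
  H = -55 − 6·135 − 4·(-722) = 2023
Comparing — Policy A: H=1707, Policy B: H=2023. Lowest is 1707 (Policy A).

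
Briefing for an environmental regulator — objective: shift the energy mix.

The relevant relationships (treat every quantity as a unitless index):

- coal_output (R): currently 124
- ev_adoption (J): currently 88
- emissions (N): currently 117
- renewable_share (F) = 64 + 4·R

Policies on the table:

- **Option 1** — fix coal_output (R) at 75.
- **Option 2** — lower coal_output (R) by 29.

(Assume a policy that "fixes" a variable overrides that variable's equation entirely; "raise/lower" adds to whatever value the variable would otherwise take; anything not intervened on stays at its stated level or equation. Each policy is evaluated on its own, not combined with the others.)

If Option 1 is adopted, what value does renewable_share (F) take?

364

Option 1 (R := 75):
  R = 75
  F = 64 + 4·75 = 364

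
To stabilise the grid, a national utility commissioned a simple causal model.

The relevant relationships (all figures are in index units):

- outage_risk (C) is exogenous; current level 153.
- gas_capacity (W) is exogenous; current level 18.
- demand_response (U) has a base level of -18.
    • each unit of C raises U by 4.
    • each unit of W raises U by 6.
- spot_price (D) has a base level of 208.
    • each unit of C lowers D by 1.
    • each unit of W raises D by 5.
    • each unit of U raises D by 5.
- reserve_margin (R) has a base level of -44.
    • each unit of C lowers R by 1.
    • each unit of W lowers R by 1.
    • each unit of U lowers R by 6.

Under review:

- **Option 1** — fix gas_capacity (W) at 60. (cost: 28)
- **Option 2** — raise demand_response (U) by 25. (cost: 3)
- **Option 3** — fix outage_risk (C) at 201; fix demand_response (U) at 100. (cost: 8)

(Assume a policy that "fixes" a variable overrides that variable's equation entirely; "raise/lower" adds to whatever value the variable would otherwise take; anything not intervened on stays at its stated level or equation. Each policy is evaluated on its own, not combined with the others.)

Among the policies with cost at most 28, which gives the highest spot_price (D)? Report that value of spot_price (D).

5125

Option 1 (W := 60):
  C = 153
  W = 60
  U = -18 + 4·153 + 6·60 = 954
  D = 208 − 153 + 5·60 + 5·954 = 5125
Option 2 (U + 25):
  C = 153
  W = 18
  U = -18 + 4·153 + 6·18 (+25 from intervention) = 727
  D = 208 − 153 + 5·18 + 5·727 = 3780
Option 3 (C := 201, U := 100):
  C = 201
  W = 18
  U = 100
  D = 208 − 201 + 5·18 + 5·100 = 597
Comparing — Option 1: D=5125, Option 2: D=3780, Option 3: D=597. Highest is 5125 (Option 1).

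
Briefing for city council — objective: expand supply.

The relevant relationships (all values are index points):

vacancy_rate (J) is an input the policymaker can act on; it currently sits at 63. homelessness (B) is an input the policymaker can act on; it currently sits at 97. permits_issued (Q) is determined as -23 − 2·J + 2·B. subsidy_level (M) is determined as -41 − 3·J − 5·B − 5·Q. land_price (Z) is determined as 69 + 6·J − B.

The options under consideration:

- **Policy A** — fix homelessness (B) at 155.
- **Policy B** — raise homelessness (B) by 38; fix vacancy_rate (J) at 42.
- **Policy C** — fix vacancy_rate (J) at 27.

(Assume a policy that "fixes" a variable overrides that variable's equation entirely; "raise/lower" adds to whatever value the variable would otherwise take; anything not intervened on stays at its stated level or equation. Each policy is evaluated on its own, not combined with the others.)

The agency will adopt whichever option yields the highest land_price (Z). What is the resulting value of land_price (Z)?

292

Policy A (B := 155):
  J = 63
  B = 155
  Z = 69 + 6·63 − 155 = 292
Policy B (B + 38, J := 42):
  J = 42
  B = 97 + 38 = 135
  Z = 69 + 6·42 − 135 = 186
Policy C (J := 27):
  J = 27
  B = 97
  Z = 69 + 6·27 − 97 = 134
Comparing — Policy A: Z=292, Policy B: Z=186, Policy C: Z=134. Highest is 292 (Policy A).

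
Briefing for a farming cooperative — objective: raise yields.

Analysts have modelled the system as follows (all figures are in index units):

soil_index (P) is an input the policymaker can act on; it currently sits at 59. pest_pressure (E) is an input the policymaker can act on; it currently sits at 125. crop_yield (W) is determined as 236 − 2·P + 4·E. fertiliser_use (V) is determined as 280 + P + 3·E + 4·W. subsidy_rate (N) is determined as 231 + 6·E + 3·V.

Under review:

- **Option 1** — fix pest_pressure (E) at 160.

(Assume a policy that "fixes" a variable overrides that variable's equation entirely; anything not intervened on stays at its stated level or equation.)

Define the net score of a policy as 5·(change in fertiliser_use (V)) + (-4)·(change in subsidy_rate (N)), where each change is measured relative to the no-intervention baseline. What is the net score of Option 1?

Baseline:
  P = 59
  E = 125
  W = 236 − 2·59 + 4·125 = 618
  V = 280 + 59 + 3·125 + 4·618 = 3186
  N = 231 + 6·125 + 3·3186 = 10539
Option 1 (E := 160):
  P = 59
  E = 160
  W = 236 − 2·59 + 4·160 = 758
  V = 280 + 59 + 3·160 + 4·758 = 3851
  N = 231 + 6·160 + 3·3851 = 12744
ΔV = 3851 − 3186 = 665; ΔN = 12744 − 10539 = 2205
Score = 5·665 + (-4)·2205 = -5495

-5495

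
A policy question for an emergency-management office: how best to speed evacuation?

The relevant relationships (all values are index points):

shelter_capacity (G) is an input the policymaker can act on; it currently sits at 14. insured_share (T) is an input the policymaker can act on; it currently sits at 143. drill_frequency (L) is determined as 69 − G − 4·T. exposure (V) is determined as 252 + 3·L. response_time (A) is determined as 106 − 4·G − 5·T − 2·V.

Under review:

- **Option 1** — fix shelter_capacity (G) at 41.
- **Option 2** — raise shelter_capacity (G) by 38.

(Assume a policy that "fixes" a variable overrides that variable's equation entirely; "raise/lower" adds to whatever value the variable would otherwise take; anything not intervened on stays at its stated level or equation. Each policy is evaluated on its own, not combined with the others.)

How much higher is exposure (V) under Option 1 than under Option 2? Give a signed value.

33

Option 1 (G := 41):
  G = 41
  T = 143
  L = 69 − 41 − 4·143 = -544
  V = 252 + 3·(-544) = -1380
Option 2 (G + 38):
  G = 14 + 38 = 52
  T = 143
  L = 69 − 52 − 4·143 = -555
  V = 252 + 3·(-555) = -1413
V: -1380 − (-1413) = 33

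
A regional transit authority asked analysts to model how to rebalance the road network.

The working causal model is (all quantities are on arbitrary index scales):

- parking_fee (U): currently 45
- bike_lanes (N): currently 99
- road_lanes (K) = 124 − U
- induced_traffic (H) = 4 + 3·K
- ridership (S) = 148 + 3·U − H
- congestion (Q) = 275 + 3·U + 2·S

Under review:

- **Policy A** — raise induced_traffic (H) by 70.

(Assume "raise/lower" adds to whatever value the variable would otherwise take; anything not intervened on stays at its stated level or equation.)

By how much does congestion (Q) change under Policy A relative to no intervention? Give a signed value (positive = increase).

Baseline:
  U = 45
  K = 124 − 45 = 79
  H = 4 + 3·79 = 241
  S = 148 + 3·45 − 241 = 42
  Q = 275 + 3·45 + 2·42 = 494
Policy A (H + 70):
  U = 45
  K = 124 − 45 = 79
  H = 4 + 3·79 (+70 from intervention) = 311
  S = 148 + 3·45 − 311 = -28
  Q = 275 + 3·45 + 2·(-28) = 354
Change in Q: 354 − 494 = -140

-140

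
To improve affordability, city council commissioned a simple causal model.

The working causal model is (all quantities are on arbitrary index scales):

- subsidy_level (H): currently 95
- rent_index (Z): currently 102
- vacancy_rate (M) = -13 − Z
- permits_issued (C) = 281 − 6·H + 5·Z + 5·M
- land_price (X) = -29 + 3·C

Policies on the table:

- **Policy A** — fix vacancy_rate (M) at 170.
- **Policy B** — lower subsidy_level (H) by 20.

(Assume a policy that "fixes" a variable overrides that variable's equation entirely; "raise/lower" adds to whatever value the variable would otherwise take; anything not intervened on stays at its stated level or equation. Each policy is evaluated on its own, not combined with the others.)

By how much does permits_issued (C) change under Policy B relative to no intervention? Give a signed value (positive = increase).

120

Baseline:
  H = 95
  Z = 102
  M = -13 − 102 = -115
  C = 281 − 6·95 + 5·102 + 5·(-115) = -354
Policy B (H − 20):
  H = 95 − 20 = 75
  Z = 102
  M = -13 − 102 = -115
  C = 281 − 6·75 + 5·102 + 5·(-115) = -234
Change in C: -234 − (-354) = 120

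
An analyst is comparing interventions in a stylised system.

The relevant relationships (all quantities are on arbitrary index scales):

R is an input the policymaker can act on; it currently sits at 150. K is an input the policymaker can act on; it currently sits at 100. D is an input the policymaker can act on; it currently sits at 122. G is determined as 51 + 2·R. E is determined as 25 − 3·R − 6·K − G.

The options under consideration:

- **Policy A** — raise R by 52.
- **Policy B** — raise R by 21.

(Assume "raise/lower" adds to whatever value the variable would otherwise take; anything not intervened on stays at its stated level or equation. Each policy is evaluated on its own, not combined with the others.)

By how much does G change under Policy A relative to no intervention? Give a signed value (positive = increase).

104

Baseline:
  R = 150
  G = 51 + 2·150 = 351
Policy A (R + 52):
  R = 150 + 52 = 202
  G = 51 + 2·202 = 455
Change in G: 455 − 351 = 104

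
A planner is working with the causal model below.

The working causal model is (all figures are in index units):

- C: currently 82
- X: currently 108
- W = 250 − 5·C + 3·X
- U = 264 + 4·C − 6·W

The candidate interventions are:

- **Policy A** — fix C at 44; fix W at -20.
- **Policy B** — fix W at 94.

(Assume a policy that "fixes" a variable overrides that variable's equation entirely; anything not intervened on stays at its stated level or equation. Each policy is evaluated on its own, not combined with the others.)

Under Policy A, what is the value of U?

Policy A (C := 44, W := -20):
  C = 44
  X = 108
  W = -20
  U = 264 + 4·44 − 6·(-20) = 560

560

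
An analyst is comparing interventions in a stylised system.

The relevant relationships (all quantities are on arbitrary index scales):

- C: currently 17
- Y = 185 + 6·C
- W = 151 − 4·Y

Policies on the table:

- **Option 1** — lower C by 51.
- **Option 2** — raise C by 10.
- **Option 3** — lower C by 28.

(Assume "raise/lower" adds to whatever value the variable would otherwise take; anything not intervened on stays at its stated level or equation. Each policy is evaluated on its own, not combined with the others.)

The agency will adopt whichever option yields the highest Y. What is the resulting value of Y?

Option 1 (C − 51):
  C = 17 − 51 = -34
  Y = 185 + 6·(-34) = -19
Option 2 (C + 10):
  C = 17 + 10 = 27
  Y = 185 + 6·27 = 347
Option 3 (C − 28):
  C = 17 − 28 = -11
  Y = 185 + 6·(-11) = 119
Comparing — Option 1: Y=-19, Option 2: Y=347, Option 3: Y=119. Highest is 347 (Option 2).

347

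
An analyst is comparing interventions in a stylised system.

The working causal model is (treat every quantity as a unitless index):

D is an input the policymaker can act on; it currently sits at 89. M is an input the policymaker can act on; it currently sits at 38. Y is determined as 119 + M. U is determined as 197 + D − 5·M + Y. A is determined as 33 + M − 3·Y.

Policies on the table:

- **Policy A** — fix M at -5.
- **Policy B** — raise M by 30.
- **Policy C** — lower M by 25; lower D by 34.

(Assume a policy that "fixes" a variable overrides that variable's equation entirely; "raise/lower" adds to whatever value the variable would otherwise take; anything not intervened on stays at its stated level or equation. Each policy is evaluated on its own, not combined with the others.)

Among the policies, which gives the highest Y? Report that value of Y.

187

Policy A (M := -5):
  M = -5
  Y = 119 + (-5) = 114
Policy B (M + 30):
  M = 38 + 30 = 68
  Y = 119 + 68 = 187
Policy C (M − 25, D − 34):
  M = 38 − 25 = 13
  Y = 119 + 13 = 132
Comparing — Policy A: Y=114, Policy B: Y=187, Policy C: Y=132. Highest is 187 (Policy B).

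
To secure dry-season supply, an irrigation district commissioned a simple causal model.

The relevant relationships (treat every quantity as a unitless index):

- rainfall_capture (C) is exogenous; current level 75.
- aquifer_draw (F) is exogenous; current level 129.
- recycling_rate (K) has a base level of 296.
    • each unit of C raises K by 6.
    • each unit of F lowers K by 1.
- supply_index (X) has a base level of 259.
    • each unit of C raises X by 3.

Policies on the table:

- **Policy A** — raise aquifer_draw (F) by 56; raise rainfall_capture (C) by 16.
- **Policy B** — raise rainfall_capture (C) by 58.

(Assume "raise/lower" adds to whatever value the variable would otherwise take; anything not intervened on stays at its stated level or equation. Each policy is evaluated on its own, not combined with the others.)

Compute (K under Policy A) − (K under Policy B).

-308

Policy A (F + 56, C + 16):
  C = 75 + 16 = 91
  F = 129 + 56 = 185
  K = 296 + 6·91 − 185 = 657
Policy B (C + 58):
  C = 75 + 58 = 133
  F = 129
  K = 296 + 6·133 − 129 = 965
K: 657 − 965 = -308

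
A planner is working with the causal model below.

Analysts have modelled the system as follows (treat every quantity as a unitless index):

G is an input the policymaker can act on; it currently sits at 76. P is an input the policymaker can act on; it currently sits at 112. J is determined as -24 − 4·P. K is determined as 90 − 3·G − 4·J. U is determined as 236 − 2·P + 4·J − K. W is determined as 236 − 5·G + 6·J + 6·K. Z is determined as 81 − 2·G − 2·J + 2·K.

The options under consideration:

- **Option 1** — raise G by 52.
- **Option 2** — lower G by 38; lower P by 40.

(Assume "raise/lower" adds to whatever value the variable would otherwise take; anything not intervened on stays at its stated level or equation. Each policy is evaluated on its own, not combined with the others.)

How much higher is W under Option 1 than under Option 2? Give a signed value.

810

Option 1 (G + 52):
  G = 76 + 52 = 128
  P = 112
  J = -24 − 4·112 = -472
  K = 90 − 3·128 − 4·(-472) = 1594
  W = 236 − 5·128 + 6·(-472) + 6·1594 = 6328
Option 2 (G − 38, P − 40):
  G = 76 − 38 = 38
  P = 112 − 40 = 72
  J = -24 − 4·72 = -312
  K = 90 − 3·38 − 4·(-312) = 1224
  W = 236 − 5·38 + 6·(-312) + 6·1224 = 5518
W: 6328 − 5518 = 810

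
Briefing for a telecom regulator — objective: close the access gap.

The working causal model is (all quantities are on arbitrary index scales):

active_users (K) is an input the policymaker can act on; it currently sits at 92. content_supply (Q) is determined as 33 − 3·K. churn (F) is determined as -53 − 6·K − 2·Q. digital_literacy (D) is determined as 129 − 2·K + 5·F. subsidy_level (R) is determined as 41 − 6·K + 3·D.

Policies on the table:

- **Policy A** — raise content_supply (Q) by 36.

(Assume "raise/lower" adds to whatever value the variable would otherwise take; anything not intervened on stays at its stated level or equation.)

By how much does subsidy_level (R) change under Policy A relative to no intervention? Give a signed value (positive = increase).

Baseline:
  K = 92
  Q = 33 − 3·92 = -243
  F = -53 − 6·92 − 2·(-243) = -119
  D = 129 − 2·92 + 5·(-119) = -650
  R = 41 − 6·92 + 3·(-650) = -2461
Policy A (Q + 36):
  K = 92
  Q = 33 − 3·92 (+36 from intervention) = -207
  F = -53 − 6·92 − 2·(-207) = -191
  D = 129 − 2·92 + 5·(-191) = -1010
  R = 41 − 6·92 + 3·(-1010) = -3541
Change in R: -3541 − (-2461) = -1080

-1080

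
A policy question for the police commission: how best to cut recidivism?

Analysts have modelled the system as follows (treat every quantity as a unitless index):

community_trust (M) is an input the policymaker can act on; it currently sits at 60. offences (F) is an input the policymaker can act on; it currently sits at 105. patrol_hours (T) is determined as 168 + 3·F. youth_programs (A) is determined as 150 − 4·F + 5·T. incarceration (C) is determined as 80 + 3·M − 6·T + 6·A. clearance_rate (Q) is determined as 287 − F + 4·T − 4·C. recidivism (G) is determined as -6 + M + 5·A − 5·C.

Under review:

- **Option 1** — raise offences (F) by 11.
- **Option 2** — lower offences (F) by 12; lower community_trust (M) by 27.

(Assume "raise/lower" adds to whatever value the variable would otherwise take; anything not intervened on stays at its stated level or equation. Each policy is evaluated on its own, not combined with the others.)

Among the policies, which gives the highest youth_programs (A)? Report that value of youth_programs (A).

2266

Option 1 (F + 11):
  F = 105 + 11 = 116
  T = 168 + 3·116 = 516
  A = 150 − 4·116 + 5·516 = 2266
Option 2 (F − 12, M − 27):
  F = 105 − 12 = 93
  T = 168 + 3·93 = 447
  A = 150 − 4·93 + 5·447 = 2013
Comparing — Option 1: A=2266, Option 2: A=2013. Highest is 2266 (Option 1).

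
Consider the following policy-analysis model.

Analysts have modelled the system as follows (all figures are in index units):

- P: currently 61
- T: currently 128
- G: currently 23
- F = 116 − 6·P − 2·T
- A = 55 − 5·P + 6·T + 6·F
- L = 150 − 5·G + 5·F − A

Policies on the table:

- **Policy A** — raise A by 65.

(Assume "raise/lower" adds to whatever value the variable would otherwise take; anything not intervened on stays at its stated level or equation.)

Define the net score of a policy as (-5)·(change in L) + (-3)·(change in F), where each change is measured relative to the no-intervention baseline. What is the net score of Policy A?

Baseline:
  P = 61
  T = 128
  G = 23
  F = 116 − 6·61 − 2·128 = -506
  A = 55 − 5·61 + 6·128 + 6·(-506) = -2518
  L = 150 − 5·23 + 5·(-506) − (-2518) = 23
Policy A (A + 65):
  P = 61
  T = 128
  G = 23
  F = 116 − 6·61 − 2·128 = -506
  A = 55 − 5·61 + 6·128 + 6·(-506) (+65 from intervention) = -2453
  L = 150 − 5·23 + 5·(-506) − (-2453) = -42
ΔL = -42 − 23 = -65; ΔF = -506 − (-506) = 0
Score = (-5)·(-65) + (-3)·0 = 325

325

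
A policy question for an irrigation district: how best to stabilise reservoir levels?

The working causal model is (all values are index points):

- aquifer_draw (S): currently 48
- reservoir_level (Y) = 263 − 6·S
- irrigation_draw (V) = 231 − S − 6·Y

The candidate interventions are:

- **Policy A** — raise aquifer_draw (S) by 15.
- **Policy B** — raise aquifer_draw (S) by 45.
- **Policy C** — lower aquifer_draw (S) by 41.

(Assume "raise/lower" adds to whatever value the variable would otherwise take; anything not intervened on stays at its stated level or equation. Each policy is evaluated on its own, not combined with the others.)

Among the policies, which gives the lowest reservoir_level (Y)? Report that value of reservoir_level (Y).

Policy A (S + 15):
  S = 48 + 15 = 63
  Y = 263 − 6·63 = -115
Policy B (S + 45):
  S = 48 + 45 = 93
  Y = 263 − 6·93 = -295
Policy C (S − 41):
  S = 48 − 41 = 7
  Y = 263 − 6·7 = 221
Comparing — Policy A: Y=-115, Policy B: Y=-295, Policy C: Y=221. Lowest is -295 (Policy B).

-295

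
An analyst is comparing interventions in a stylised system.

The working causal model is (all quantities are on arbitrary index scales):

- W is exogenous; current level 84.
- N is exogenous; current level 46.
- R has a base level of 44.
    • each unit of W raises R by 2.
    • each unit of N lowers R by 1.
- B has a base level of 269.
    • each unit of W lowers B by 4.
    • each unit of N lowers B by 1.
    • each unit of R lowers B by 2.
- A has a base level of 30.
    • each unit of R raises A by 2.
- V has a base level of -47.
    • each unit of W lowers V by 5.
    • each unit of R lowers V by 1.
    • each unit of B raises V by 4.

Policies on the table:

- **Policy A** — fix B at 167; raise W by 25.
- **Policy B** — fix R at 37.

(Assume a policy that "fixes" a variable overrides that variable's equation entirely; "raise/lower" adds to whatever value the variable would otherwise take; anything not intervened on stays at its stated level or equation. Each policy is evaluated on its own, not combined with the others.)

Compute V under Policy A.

Policy A (B := 167, W + 25):
  W = 84 + 25 = 109
  N = 46
  R = 44 + 2·109 − 46 = 216
  B = 167
  V = -47 − 5·109 − 216 + 4·167 = -140

-140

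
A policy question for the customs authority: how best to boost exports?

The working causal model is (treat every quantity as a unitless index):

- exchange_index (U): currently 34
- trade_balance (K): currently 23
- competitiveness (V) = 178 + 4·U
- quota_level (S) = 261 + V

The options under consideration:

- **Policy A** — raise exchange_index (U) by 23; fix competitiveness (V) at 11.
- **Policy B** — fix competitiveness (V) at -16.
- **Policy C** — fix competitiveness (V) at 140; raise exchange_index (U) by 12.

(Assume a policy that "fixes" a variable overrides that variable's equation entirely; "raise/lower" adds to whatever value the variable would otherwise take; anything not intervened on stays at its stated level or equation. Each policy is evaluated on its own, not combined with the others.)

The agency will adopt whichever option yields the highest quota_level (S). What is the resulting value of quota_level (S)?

Policy A (U + 23, V := 11):
  U = 34 + 23 = 57
  V = 11
  S = 261 + 11 = 272
Policy B (V := -16):
  U = 34
  V = -16
  S = 261 + (-16) = 245
Policy C (V := 140, U + 12):
  U = 34 + 12 = 46
  V = 140
  S = 261 + 140 = 401
Comparing — Policy A: S=272, Policy B: S=245, Policy C: S=401. Highest is 401 (Policy C).

401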